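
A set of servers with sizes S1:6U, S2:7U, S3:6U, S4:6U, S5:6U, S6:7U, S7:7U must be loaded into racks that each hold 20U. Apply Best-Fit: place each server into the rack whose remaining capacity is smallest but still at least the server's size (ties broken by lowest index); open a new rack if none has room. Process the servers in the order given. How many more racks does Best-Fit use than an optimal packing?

Best-Fit: [6,7,6] [6,6,7] [7] → 3 racks.
Total size 45U; any packing needs at least ⌈45/20⌉ = 3 racks.
So 3 is already optimal.

0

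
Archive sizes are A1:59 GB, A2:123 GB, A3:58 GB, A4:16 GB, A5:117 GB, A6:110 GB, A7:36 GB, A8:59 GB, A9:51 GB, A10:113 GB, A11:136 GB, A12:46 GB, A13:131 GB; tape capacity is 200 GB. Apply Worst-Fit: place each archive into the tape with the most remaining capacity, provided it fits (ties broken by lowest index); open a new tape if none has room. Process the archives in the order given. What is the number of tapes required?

Put A1 (59 GB) in tape 1; 141 GB remain.
Put A2 (123 GB) in tape 1; 18 GB remain.
Put A3 (58 GB) in tape 2; 142 GB remain.
Put A4 (16 GB) in tape 2; 126 GB remain.
Put A5 (117 GB) in tape 2; 9 GB remain.
Put A6 (110 GB) in tape 3; 90 GB remain.
Put A7 (36 GB) in tape 3; 54 GB remain.
Put A8 (59 GB) in tape 4; 141 GB remain.
Put A9 (51 GB) in tape 4; 90 GB remain.
Put A10 (113 GB) in tape 5; 87 GB remain.
Put A11 (136 GB) in tape 6; 64 GB remain.
Put A12 (46 GB) in tape 4; 44 GB remain.
Put A13 (131 GB) in tape 7; 69 GB remain.

7 tapes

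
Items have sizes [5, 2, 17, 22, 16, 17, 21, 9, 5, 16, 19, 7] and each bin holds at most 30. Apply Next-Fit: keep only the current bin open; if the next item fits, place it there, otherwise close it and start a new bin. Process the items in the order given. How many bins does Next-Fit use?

5 → bin 1 (remaining 25)
2 → bin 1 (remaining 23)
17 → bin 1 (remaining 6)
22 → bin 2 (remaining 8)
16 → bin 3 (remaining 14)
17 → bin 4 (remaining 13)
21 → bin 5 (remaining 9)
9 → bin 5 (remaining 0)
5 → bin 6 (remaining 25)
16 → bin 6 (remaining 9)
19 → bin 7 (remaining 11)
7 → bin 7 (remaining 4)

7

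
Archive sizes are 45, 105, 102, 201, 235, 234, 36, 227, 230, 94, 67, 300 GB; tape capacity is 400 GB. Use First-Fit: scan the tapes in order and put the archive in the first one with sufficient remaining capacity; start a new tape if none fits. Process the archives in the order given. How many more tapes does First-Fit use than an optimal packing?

1

First-Fit: [45,105,102,36,94] [201,67] [235] [234] [227] [230] [300] → 7 tapes.
6 archives exceed 200 GB (half the capacity), and no two of those can share a tape, so at least 6 tapes are needed.
An optimal packing achieves that bound: [300,94] [235,105,45] [234,102,36] [230,67] [227] [201] → 6 tapes.
Excess: 7 − 6 = 1.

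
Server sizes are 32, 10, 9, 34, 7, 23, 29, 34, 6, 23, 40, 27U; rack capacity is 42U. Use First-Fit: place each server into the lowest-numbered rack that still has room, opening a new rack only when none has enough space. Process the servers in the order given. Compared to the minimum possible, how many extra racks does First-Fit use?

0

First-Fit: [32,10] [9,7,23] [34,6] [29] [34] [23] [40] [27] → 8 racks.
8 servers exceed 21U (half the capacity), and no two of those can share a rack, so at least 8 racks are needed.
So 8 is already optimal.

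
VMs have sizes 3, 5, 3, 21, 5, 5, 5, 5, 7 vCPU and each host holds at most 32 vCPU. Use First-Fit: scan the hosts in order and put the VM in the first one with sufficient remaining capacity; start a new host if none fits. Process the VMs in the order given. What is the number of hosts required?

2 hosts

Put 3 vCPU in host 1; 29 vCPU remain.
Put 5 vCPU in host 1; 24 vCPU remain.
Put 3 vCPU in host 1; 21 vCPU remain.
Put 21 vCPU in host 1; 0 vCPU remain.
Put 5 vCPU in host 2; 27 vCPU remain.
Put 5 vCPU in host 2; 22 vCPU remain.
Put 5 vCPU in host 2; 17 vCPU remain.
Put 5 vCPU in host 2; 12 vCPU remain.
Put 7 vCPU in host 2; 5 vCPU remain.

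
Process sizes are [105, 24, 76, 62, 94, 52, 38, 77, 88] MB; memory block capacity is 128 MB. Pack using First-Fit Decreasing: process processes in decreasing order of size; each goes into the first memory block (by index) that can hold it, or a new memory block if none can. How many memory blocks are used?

6

Sorted descending: 105, 94, 88, 77, 76, 62, 52, 38, 24.
Put 105 MB in memory block 1; 23 MB remain.
Put 94 MB in memory block 2; 34 MB remain.
Put 88 MB in memory block 3; 40 MB remain.
Put 77 MB in memory block 4; 51 MB remain.
Put 76 MB in memory block 5; 52 MB remain.
Put 62 MB in memory block 6; 66 MB remain.
Put 52 MB in memory block 5; 0 MB remain.
Put 38 MB in memory block 3; 2 MB remain.
Put 24 MB in memory block 2; 10 MB remain.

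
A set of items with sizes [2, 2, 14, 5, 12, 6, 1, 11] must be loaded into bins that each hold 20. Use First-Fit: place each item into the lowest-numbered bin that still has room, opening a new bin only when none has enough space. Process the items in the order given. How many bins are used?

Put 2 in bin 1; 18 remain.
Put 2 in bin 1; 16 remain.
Put 14 in bin 1; 2 remain.
Put 5 in bin 2; 15 remain.
Put 12 in bin 2; 3 remain.
Put 6 in bin 3; 14 remain.
Put 1 in bin 1; 1 remain.
Put 11 in bin 3; 3 remain.

3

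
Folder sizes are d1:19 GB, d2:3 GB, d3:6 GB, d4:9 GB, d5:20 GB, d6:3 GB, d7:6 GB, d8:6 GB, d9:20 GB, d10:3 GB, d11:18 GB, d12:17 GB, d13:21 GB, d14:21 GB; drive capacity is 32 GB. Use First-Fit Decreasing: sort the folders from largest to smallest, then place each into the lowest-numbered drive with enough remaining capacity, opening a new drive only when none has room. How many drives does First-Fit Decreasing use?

Sorted descending: 21, 21, 20, 20, 19, 18, 17, 9, 6, 6, 6, 3, 3, 3.
drive 1: place 21 GB, 11 GB left
drive 2: place 21 GB, 11 GB left
drive 3: place 20 GB, 12 GB left
drive 4: place 20 GB, 12 GB left
drive 5: place 19 GB, 13 GB left
drive 6: place 18 GB, 14 GB left
drive 7: place 17 GB, 15 GB left
drive 1: place 9 GB, 2 GB left
drive 2: place 6 GB, 5 GB left
drive 3: place 6 GB, 6 GB left
drive 3: place 6 GB, 0 GB left
drive 2: place 3 GB, 2 GB left
drive 4: place 3 GB, 9 GB left
drive 4: place 3 GB, 6 GB left
Final drives: [21,9] [21,6,3] [20,6,6] [20,3,3] [19] [18] [17].

7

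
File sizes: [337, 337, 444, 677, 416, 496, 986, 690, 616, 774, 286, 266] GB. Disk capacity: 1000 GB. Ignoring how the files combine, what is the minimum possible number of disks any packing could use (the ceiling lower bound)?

Total size = 337 + 337 + 444 + 677 + 416 + 496 + 986 + 690 + 616 + 774 + 286 + 266 = 6325 GB.
⌈6325 / 1000⌉ = 7.

7 disks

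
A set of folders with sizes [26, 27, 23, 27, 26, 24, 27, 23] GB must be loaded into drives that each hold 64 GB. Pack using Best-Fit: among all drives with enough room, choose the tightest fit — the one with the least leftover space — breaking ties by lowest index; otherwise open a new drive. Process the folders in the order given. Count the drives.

4 drives

26 GB → drive 1 (remaining 38 GB)
27 GB → drive 1 (remaining 11 GB)
23 GB → drive 2 (remaining 41 GB)
27 GB → drive 2 (remaining 14 GB)
26 GB → drive 3 (remaining 38 GB)
24 GB → drive 3 (remaining 14 GB)
27 GB → drive 4 (remaining 37 GB)
23 GB → drive 4 (remaining 14 GB)
Final drives: [26,27] [23,27] [26,24] [27,23].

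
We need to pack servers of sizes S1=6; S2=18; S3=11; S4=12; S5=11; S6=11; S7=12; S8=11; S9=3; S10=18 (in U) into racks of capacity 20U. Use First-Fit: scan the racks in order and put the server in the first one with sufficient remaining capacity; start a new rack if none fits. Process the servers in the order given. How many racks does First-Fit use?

Put S1 (6U) in rack 1; 14U remain.
Put S2 (18U) in rack 2; 2U remain.
Put S3 (11U) in rack 1; 3U remain.
Put S4 (12U) in rack 3; 8U remain.
Put S5 (11U) in rack 4; 9U remain.
Put S6 (11U) in rack 5; 9U remain.
Put S7 (12U) in rack 6; 8U remain.
Put S8 (11U) in rack 7; 9U remain.
Put S9 (3U) in rack 1; 0U remain.
Put S10 (18U) in rack 8; 2U remain.
Final racks: [6,11,3] [18] [12] [11] [11] [12] [11] [18].

8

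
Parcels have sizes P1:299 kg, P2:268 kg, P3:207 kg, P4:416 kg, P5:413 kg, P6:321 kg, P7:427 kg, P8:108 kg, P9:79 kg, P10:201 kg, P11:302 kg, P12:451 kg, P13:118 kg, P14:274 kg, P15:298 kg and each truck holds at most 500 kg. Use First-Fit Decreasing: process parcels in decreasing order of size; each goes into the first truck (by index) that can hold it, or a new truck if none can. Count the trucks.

Sorted descending: 451, 427, 416, 413, 321, 302, 299, 298, 274, 268, 207, 201, 118, 108, 79.
Put 451 kg in truck 1; 49 kg remain.
Put 427 kg in truck 2; 73 kg remain.
Put 416 kg in truck 3; 84 kg remain.
Put 413 kg in truck 4; 87 kg remain.
Put 321 kg in truck 5; 179 kg remain.
Put 302 kg in truck 6; 198 kg remain.
Put 299 kg in truck 7; 201 kg remain.
Put 298 kg in truck 8; 202 kg remain.
Put 274 kg in truck 9; 226 kg remain.
Put 268 kg in truck 10; 232 kg remain.
Put 207 kg in truck 9; 19 kg remain.
Put 201 kg in truck 7; 0 kg remain.
Put 118 kg in truck 5; 61 kg remain.
Put 108 kg in truck 6; 90 kg remain.
Put 79 kg in truck 3; 5 kg remain.
Final trucks: [451] [427] [416,79] [413] [321,118] [302,108] [299,201] [298] [274,207] [268].

10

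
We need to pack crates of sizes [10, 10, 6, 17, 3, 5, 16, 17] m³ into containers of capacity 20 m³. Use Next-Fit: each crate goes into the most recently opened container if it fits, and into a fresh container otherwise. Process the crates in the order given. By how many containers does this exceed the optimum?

1

Next-Fit: [10,10] [6] [17,3] [5] [16] [17] → 6 containers.
Total size 84 m³; any packing needs at least ⌈84/20⌉ = 5 containers.
An optimal packing achieves that bound: [17,3] [17] [16] [10,10] [6,5] → 5 containers.
Excess: 6 − 5 = 1.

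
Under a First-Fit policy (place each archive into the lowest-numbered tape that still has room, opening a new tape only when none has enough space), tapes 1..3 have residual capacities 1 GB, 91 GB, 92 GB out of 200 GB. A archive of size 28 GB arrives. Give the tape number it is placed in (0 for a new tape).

2

Tapes with room: tape 2 (91 GB), tape 3 (92 GB).
The first with room is tape 2.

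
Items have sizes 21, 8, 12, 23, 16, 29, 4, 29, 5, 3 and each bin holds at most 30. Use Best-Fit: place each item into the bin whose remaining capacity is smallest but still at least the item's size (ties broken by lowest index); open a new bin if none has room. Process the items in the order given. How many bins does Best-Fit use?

bin 1: place 21, 9 left
bin 1: place 8, 1 left
bin 2: place 12, 18 left
bin 3: place 23, 7 left
bin 2: place 16, 2 left
bin 4: place 29, 1 left
bin 3: place 4, 3 left
bin 5: place 29, 1 left
bin 6: place 5, 25 left
bin 3: place 3, 0 left
Final bins: [21,8] [12,16] [23,4,3] [29] [29] [5].

6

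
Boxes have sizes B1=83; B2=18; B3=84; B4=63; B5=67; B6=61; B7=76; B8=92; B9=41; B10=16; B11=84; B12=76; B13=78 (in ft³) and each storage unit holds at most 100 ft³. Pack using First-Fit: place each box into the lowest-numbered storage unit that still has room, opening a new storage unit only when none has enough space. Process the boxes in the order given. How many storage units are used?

11

storage unit 1: place B1 (83 ft³), 17 ft³ left
storage unit 2: place B2 (18 ft³), 82 ft³ left
storage unit 3: place B3 (84 ft³), 16 ft³ left
storage unit 2: place B4 (63 ft³), 19 ft³ left
storage unit 4: place B5 (67 ft³), 33 ft³ left
storage unit 5: place B6 (61 ft³), 39 ft³ left
storage unit 6: place B7 (76 ft³), 24 ft³ left
storage unit 7: place B8 (92 ft³), 8 ft³ left
storage unit 8: place B9 (41 ft³), 59 ft³ left
storage unit 1: place B10 (16 ft³), 1 ft³ left
storage unit 9: place B11 (84 ft³), 16 ft³ left
storage unit 10: place B12 (76 ft³), 24 ft³ left
storage unit 11: place B13 (78 ft³), 22 ft³ left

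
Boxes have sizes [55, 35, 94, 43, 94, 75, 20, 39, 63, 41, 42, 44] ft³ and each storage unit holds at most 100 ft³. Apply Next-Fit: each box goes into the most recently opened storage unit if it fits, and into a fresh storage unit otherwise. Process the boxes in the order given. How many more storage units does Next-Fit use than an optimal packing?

2

Next-Fit: [55,35] [94] [43] [94] [75,20] [39] [63] [41,42] [44] → 9 storage units.
Total size 645 ft³; any packing needs at least ⌈645/100⌉ = 7 storage units.
An optimal packing achieves that bound: [94] [94] [75,20] [63,35] [55,44] [43,42] [41,39] → 7 storage units.
Excess: 9 − 7 = 2.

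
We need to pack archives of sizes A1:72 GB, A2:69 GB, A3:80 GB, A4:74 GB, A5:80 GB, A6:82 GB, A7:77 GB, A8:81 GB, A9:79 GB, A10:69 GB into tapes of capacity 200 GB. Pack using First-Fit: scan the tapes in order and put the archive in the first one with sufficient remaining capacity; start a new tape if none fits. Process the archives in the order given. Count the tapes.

5 tapes

Put A1 (72 GB) in tape 1; 128 GB remain.
Put A2 (69 GB) in tape 1; 59 GB remain.
Put A3 (80 GB) in tape 2; 120 GB remain.
Put A4 (74 GB) in tape 2; 46 GB remain.
Put A5 (80 GB) in tape 3; 120 GB remain.
Put A6 (82 GB) in tape 3; 38 GB remain.
Put A7 (77 GB) in tape 4; 123 GB remain.
Put A8 (81 GB) in tape 4; 42 GB remain.
Put A9 (79 GB) in tape 5; 121 GB remain.
Put A10 (69 GB) in tape 5; 52 GB remain.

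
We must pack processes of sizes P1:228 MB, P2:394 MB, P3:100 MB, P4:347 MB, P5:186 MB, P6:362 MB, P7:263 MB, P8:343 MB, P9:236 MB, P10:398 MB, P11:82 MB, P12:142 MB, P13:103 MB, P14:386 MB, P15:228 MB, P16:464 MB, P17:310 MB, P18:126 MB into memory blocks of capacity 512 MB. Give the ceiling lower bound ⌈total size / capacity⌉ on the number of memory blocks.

10

Total size = 228 + 394 + 100 + 347 + 186 + 362 + 263 + 343 + 236 + 398 + 82 + 142 + 103 + 386 + 228 + 464 + 310 + 126 = 4698 MB.
⌈4698 / 512⌉ = 10.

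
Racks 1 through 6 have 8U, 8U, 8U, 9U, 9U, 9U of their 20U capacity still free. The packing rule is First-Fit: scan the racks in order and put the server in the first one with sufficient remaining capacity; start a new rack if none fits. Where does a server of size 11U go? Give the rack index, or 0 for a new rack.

No rack has ≥ 11U free, so a new rack is opened.

0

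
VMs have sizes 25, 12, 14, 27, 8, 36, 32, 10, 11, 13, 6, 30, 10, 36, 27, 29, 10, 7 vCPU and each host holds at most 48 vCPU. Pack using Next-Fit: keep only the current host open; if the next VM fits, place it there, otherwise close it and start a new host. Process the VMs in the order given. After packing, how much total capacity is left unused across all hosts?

89

host 1: place 25 vCPU, 23 vCPU left
host 1: place 12 vCPU, 11 vCPU left
host 2: place 14 vCPU, 34 vCPU left
host 2: place 27 vCPU, 7 vCPU left
host 3: place 8 vCPU, 40 vCPU left
host 3: place 36 vCPU, 4 vCPU left
host 4: place 32 vCPU, 16 vCPU left
host 4: place 10 vCPU, 6 vCPU left
host 5: place 11 vCPU, 37 vCPU left
host 5: place 13 vCPU, 24 vCPU left
host 5: place 6 vCPU, 18 vCPU left
host 6: place 30 vCPU, 18 vCPU left
host 6: place 10 vCPU, 8 vCPU left
host 7: place 36 vCPU, 12 vCPU left
host 8: place 27 vCPU, 21 vCPU left
host 9: place 29 vCPU, 19 vCPU left
host 9: place 10 vCPU, 9 vCPU left
host 9: place 7 vCPU, 2 vCPU left
9 hosts × 48 vCPU = 432 vCPU; used 343 vCPU; unused 89 vCPU.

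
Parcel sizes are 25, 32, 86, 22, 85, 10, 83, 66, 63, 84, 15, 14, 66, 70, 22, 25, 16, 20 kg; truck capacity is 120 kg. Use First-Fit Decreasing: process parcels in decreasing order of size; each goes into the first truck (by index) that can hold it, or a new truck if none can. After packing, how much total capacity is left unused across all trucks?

156

Sorted descending: 86, 85, 84, 83, 70, 66, 66, 63, 32, 25, 25, 22, 22, 20, 16, 15, 14, 10.
truck 1: place 86 kg, 34 kg left
truck 2: place 85 kg, 35 kg left
truck 3: place 84 kg, 36 kg left
truck 4: place 83 kg, 37 kg left
truck 5: place 70 kg, 50 kg left
truck 6: place 66 kg, 54 kg left
truck 7: place 66 kg, 54 kg left
truck 8: place 63 kg, 57 kg left
truck 1: place 32 kg, 2 kg left
truck 2: place 25 kg, 10 kg left
truck 3: place 25 kg, 11 kg left
truck 4: place 22 kg, 15 kg left
truck 5: place 22 kg, 28 kg left
truck 5: place 20 kg, 8 kg left
truck 6: place 16 kg, 38 kg left
truck 4: place 15 kg, 0 kg left
truck 6: place 14 kg, 24 kg left
truck 2: place 10 kg, 0 kg left
8 trucks × 120 kg = 960 kg; used 804 kg; unused 156 kg.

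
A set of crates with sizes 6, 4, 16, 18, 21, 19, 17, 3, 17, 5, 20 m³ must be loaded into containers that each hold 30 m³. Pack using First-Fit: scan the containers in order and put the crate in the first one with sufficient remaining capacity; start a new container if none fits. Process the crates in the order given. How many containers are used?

6 m³ → container 1 (remaining 24 m³)
4 m³ → container 1 (remaining 20 m³)
16 m³ → container 1 (remaining 4 m³)
18 m³ → container 2 (remaining 12 m³)
21 m³ → container 3 (remaining 9 m³)
19 m³ → container 4 (remaining 11 m³)
17 m³ → container 5 (remaining 13 m³)
3 m³ → container 1 (remaining 1 m³)
17 m³ → container 6 (remaining 13 m³)
5 m³ → container 2 (remaining 7 m³)
20 m³ → container 7 (remaining 10 m³)

7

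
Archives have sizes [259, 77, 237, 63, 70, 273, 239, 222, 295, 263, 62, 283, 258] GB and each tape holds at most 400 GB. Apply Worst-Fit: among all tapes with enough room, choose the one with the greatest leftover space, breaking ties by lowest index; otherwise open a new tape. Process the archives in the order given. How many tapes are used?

9 tapes

tape 1: place 259 GB, 141 GB left
tape 1: place 77 GB, 64 GB left
tape 2: place 237 GB, 163 GB left
tape 2: place 63 GB, 100 GB left
tape 2: place 70 GB, 30 GB left
tape 3: place 273 GB, 127 GB left
tape 4: place 239 GB, 161 GB left
tape 5: place 222 GB, 178 GB left
tape 6: place 295 GB, 105 GB left
tape 7: place 263 GB, 137 GB left
tape 5: place 62 GB, 116 GB left
tape 8: place 283 GB, 117 GB left
tape 9: place 258 GB, 142 GB left
Final tapes: [259,77] [237,63,70] [273] [239] [222,62] [295] [263] [283] [258].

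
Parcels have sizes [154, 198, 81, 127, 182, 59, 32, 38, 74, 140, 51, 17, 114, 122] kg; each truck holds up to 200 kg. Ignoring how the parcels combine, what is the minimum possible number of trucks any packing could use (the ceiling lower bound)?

Total size = 154 + 198 + 81 + 127 + 182 + 59 + 32 + 38 + 74 + 140 + 51 + 17 + 114 + 122 = 1389 kg.
⌈1389 / 200⌉ = 7.

7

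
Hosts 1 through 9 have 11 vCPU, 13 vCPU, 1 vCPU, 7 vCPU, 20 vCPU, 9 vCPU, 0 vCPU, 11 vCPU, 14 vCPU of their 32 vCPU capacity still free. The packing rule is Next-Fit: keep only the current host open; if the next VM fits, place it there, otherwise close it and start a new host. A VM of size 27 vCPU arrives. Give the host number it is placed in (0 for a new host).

Next-Fit only looks at host 9, which has 14 vCPU free.
27 vCPU does not fit, so a new host is opened.

0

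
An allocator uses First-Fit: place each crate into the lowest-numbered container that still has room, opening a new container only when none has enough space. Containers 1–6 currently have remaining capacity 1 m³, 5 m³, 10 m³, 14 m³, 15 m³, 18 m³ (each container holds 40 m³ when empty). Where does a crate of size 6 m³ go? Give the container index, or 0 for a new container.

Containers with room: container 3 (10 m³), container 4 (14 m³), container 5 (15 m³), container 6 (18 m³).
The first with room is container 3.

3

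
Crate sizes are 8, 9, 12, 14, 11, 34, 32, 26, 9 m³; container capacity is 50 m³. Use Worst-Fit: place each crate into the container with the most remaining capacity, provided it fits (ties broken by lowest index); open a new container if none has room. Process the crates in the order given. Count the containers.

8 m³ → container 1 (remaining 42 m³)
9 m³ → container 1 (remaining 33 m³)
12 m³ → container 1 (remaining 21 m³)
14 m³ → container 1 (remaining 7 m³)
11 m³ → container 2 (remaining 39 m³)
34 m³ → container 2 (remaining 5 m³)
32 m³ → container 3 (remaining 18 m³)
26 m³ → container 4 (remaining 24 m³)
9 m³ → container 4 (remaining 15 m³)

4 containers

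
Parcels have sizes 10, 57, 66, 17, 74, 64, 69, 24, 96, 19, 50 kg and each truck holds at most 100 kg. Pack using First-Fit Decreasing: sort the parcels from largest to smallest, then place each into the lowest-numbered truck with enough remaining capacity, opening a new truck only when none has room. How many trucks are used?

7 trucks

Sorted descending: 96, 74, 69, 66, 64, 57, 50, 24, 19, 17, 10.
Put 96 kg in truck 1; 4 kg remain.
Put 74 kg in truck 2; 26 kg remain.
Put 69 kg in truck 3; 31 kg remain.
Put 66 kg in truck 4; 34 kg remain.
Put 64 kg in truck 5; 36 kg remain.
Put 57 kg in truck 6; 43 kg remain.
Put 50 kg in truck 7; 50 kg remain.
Put 24 kg in truck 2; 2 kg remain.
Put 19 kg in truck 3; 12 kg remain.
Put 17 kg in truck 4; 17 kg remain.
Put 10 kg in truck 3; 2 kg remain.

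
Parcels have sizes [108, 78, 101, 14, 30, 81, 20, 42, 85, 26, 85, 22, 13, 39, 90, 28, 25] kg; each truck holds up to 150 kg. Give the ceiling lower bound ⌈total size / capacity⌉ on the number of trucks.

Total size = 108 + 78 + 101 + 14 + 30 + 81 + 20 + 42 + 85 + 26 + 85 + 22 + 13 + 39 + 90 + 28 + 25 = 887 kg.
⌈887 / 150⌉ = 6.

6 trucks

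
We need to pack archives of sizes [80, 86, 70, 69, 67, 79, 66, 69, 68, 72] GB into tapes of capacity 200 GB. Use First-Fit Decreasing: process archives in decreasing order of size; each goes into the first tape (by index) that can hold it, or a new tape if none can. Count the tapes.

5 tapes

Sorted descending: 86, 80, 79, 72, 70, 69, 69, 68, 67, 66.
tape 1: place 86 GB, 114 GB left
tape 1: place 80 GB, 34 GB left
tape 2: place 79 GB, 121 GB left
tape 2: place 72 GB, 49 GB left
tape 3: place 70 GB, 130 GB left
tape 3: place 69 GB, 61 GB left
tape 4: place 69 GB, 131 GB left
tape 4: place 68 GB, 63 GB left
tape 5: place 67 GB, 133 GB left
tape 5: place 66 GB, 67 GB left
Final tapes: [86,80] [79,72] [70,69] [69,68] [67,66].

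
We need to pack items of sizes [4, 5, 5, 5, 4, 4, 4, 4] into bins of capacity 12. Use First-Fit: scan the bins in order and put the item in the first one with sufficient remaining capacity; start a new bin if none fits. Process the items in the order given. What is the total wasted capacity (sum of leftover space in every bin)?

13

4 → bin 1 (remaining 8)
5 → bin 1 (remaining 3)
5 → bin 2 (remaining 7)
5 → bin 2 (remaining 2)
4 → bin 3 (remaining 8)
4 → bin 3 (remaining 4)
4 → bin 3 (remaining 0)
4 → bin 4 (remaining 8)
4 bins × 12 = 48; used 35; unused 13.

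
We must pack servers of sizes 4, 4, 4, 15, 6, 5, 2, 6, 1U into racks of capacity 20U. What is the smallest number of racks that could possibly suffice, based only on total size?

3

Total size = 4 + 4 + 4 + 15 + 6 + 5 + 2 + 6 + 1 = 47U.
⌈47 / 20⌉ = 3.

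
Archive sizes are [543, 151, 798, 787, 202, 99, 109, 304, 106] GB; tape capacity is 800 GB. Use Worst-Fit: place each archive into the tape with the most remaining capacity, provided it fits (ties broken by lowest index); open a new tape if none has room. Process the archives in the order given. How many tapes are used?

4

Put 543 GB in tape 1; 257 GB remain.
Put 151 GB in tape 1; 106 GB remain.
Put 798 GB in tape 2; 2 GB remain.
Put 787 GB in tape 3; 13 GB remain.
Put 202 GB in tape 4; 598 GB remain.
Put 99 GB in tape 4; 499 GB remain.
Put 109 GB in tape 4; 390 GB remain.
Put 304 GB in tape 4; 86 GB remain.
Put 106 GB in tape 1; 0 GB remain.
Final tapes: [543,151,106] [798] [787] [202,99,109,304].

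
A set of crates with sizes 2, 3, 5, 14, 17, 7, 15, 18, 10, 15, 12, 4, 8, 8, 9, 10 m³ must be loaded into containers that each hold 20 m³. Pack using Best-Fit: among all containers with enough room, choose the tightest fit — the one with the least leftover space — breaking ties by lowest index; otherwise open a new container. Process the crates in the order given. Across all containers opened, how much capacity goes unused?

23

2 m³ → container 1 (remaining 18 m³)
3 m³ → container 1 (remaining 15 m³)
5 m³ → container 1 (remaining 10 m³)
14 m³ → container 2 (remaining 6 m³)
17 m³ → container 3 (remaining 3 m³)
7 m³ → container 1 (remaining 3 m³)
15 m³ → container 4 (remaining 5 m³)
18 m³ → container 5 (remaining 2 m³)
10 m³ → container 6 (remaining 10 m³)
15 m³ → container 7 (remaining 5 m³)
12 m³ → container 8 (remaining 8 m³)
4 m³ → container 4 (remaining 1 m³)
8 m³ → container 8 (remaining 0 m³)
8 m³ → container 6 (remaining 2 m³)
9 m³ → container 9 (remaining 11 m³)
10 m³ → container 9 (remaining 1 m³)
9 containers × 20 m³ = 180 m³; used 157 m³; unused 23 m³.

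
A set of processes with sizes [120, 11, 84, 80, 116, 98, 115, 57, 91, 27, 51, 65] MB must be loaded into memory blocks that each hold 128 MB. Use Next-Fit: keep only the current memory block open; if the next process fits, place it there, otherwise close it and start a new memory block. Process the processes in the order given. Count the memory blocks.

9 memory blocks

Put 120 MB in memory block 1; 8 MB remain.
Put 11 MB in memory block 2; 117 MB remain.
Put 84 MB in memory block 2; 33 MB remain.
Put 80 MB in memory block 3; 48 MB remain.
Put 116 MB in memory block 4; 12 MB remain.
Put 98 MB in memory block 5; 30 MB remain.
Put 115 MB in memory block 6; 13 MB remain.
Put 57 MB in memory block 7; 71 MB remain.
Put 91 MB in memory block 8; 37 MB remain.
Put 27 MB in memory block 8; 10 MB remain.
Put 51 MB in memory block 9; 77 MB remain.
Put 65 MB in memory block 9; 12 MB remain.
Final memory blocks: [120] [11,84] [80] [116] [98] [115] [57] [91,27] [51,65].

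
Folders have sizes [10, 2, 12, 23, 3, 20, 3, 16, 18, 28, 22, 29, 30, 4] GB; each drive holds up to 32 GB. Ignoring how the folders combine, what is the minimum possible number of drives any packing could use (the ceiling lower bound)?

7 drives

Total size = 10 + 2 + 12 + 23 + 3 + 20 + 3 + 16 + 18 + 28 + 22 + 29 + 30 + 4 = 220 GB.
⌈220 / 32⌉ = 7.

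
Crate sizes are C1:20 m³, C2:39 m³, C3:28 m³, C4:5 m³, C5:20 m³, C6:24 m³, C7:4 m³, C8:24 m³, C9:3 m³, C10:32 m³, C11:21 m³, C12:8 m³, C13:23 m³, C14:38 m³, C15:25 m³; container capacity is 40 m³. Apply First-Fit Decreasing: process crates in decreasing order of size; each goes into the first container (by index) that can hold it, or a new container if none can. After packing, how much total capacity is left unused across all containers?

Sorted descending: 39, 38, 32, 28, 25, 24, 24, 23, 21, 20, 20, 8, 5, 4, 3.
39 m³ → container 1 (remaining 1 m³)
38 m³ → container 2 (remaining 2 m³)
32 m³ → container 3 (remaining 8 m³)
28 m³ → container 4 (remaining 12 m³)
25 m³ → container 5 (remaining 15 m³)
24 m³ → container 6 (remaining 16 m³)
24 m³ → container 7 (remaining 16 m³)
23 m³ → container 8 (remaining 17 m³)
21 m³ → container 9 (remaining 19 m³)
20 m³ → container 10 (remaining 20 m³)
20 m³ → container 10 (remaining 0 m³)
8 m³ → container 3 (remaining 0 m³)
5 m³ → container 4 (remaining 7 m³)
4 m³ → container 4 (remaining 3 m³)
3 m³ → container 4 (remaining 0 m³)
10 containers × 40 m³ = 400 m³; used 314 m³; unused 86 m³.

86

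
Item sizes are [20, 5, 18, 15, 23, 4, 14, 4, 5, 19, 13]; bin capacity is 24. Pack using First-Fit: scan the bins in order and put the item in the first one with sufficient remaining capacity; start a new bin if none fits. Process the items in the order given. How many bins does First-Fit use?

7

bin 1: place 20, 4 left
bin 2: place 5, 19 left
bin 2: place 18, 1 left
bin 3: place 15, 9 left
bin 4: place 23, 1 left
bin 1: place 4, 0 left
bin 5: place 14, 10 left
bin 3: place 4, 5 left
bin 3: place 5, 0 left
bin 6: place 19, 5 left
bin 7: place 13, 11 left
Final bins: [20,4] [5,18] [15,4,5] [23] [14] [19] [13].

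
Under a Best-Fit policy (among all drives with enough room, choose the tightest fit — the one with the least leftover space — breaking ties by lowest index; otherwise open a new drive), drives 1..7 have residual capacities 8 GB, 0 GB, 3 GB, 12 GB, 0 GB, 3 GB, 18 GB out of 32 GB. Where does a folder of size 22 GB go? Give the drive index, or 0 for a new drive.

0

No drive has ≥ 22 GB free, so a new drive is opened.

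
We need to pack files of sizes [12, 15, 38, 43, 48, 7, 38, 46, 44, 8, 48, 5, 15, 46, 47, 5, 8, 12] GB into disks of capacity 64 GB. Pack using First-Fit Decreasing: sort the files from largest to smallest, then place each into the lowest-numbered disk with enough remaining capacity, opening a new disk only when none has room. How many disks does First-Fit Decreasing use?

9

Sorted descending: 48, 48, 47, 46, 46, 44, 43, 38, 38, 15, 15, 12, 12, 8, 8, 7, 5, 5.
48 GB → disk 1 (remaining 16 GB)
48 GB → disk 2 (remaining 16 GB)
47 GB → disk 3 (remaining 17 GB)
46 GB → disk 4 (remaining 18 GB)
46 GB → disk 5 (remaining 18 GB)
44 GB → disk 6 (remaining 20 GB)
43 GB → disk 7 (remaining 21 GB)
38 GB → disk 8 (remaining 26 GB)
38 GB → disk 9 (remaining 26 GB)
15 GB → disk 1 (remaining 1 GB)
15 GB → disk 2 (remaining 1 GB)
12 GB → disk 3 (remaining 5 GB)
12 GB → disk 4 (remaining 6 GB)
8 GB → disk 5 (remaining 10 GB)
8 GB → disk 5 (remaining 2 GB)
7 GB → disk 6 (remaining 13 GB)
5 GB → disk 3 (remaining 0 GB)
5 GB → disk 4 (remaining 1 GB)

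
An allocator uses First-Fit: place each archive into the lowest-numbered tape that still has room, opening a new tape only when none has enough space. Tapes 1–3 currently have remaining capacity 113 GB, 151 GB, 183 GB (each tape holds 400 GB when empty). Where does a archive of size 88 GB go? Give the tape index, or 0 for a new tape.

Tapes with room: tape 1 (113 GB), tape 2 (151 GB), tape 3 (183 GB).
The first with room is tape 1.

1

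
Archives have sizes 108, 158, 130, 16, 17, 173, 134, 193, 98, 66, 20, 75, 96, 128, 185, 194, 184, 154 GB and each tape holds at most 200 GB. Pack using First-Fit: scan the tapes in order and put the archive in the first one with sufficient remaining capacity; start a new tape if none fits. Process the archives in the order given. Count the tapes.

13 tapes

Put 108 GB in tape 1; 92 GB remain.
Put 158 GB in tape 2; 42 GB remain.
Put 130 GB in tape 3; 70 GB remain.
Put 16 GB in tape 1; 76 GB remain.
Put 17 GB in tape 1; 59 GB remain.
Put 173 GB in tape 4; 27 GB remain.
Put 134 GB in tape 5; 66 GB remain.
Put 193 GB in tape 6; 7 GB remain.
Put 98 GB in tape 7; 102 GB remain.
Put 66 GB in tape 3; 4 GB remain.
Put 20 GB in tape 1; 39 GB remain.
Put 75 GB in tape 7; 27 GB remain.
Put 96 GB in tape 8; 104 GB remain.
Put 128 GB in tape 9; 72 GB remain.
Put 185 GB in tape 10; 15 GB remain.
Put 194 GB in tape 11; 6 GB remain.
Put 184 GB in tape 12; 16 GB remain.
Put 154 GB in tape 13; 46 GB remain.
Final tapes: [108,16,17,20] [158] [130,66] [173] [134] [193] [98,75] [96] [128] [185] [194] [184] [154].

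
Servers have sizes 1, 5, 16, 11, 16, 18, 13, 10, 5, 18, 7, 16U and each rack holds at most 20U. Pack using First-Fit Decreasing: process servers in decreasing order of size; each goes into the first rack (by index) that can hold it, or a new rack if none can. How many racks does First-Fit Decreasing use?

Sorted descending: 18, 18, 16, 16, 16, 13, 11, 10, 7, 5, 5, 1.
Put 18U in rack 1; 2U remain.
Put 18U in rack 2; 2U remain.
Put 16U in rack 3; 4U remain.
Put 16U in rack 4; 4U remain.
Put 16U in rack 5; 4U remain.
Put 13U in rack 6; 7U remain.
Put 11U in rack 7; 9U remain.
Put 10U in rack 8; 10U remain.
Put 7U in rack 6; 0U remain.
Put 5U in rack 7; 4U remain.
Put 5U in rack 8; 5U remain.
Put 1U in rack 1; 1U remain.
Final racks: [18,1] [18] [16] [16] [16] [13,7] [11,5] [10,5].

8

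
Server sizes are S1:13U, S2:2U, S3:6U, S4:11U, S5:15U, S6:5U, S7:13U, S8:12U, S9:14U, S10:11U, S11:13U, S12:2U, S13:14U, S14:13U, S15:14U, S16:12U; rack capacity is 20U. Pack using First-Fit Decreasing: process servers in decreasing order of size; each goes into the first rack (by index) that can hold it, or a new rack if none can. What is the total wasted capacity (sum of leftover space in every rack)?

70

Sorted descending: 15, 14, 14, 14, 13, 13, 13, 13, 12, 12, 11, 11, 6, 5, 2, 2.
rack 1: place 15U, 5U left
rack 2: place 14U, 6U left
rack 3: place 14U, 6U left
rack 4: place 14U, 6U left
rack 5: place 13U, 7U left
rack 6: place 13U, 7U left
rack 7: place 13U, 7U left
rack 8: place 13U, 7U left
rack 9: place 12U, 8U left
rack 10: place 12U, 8U left
rack 11: place 11U, 9U left
rack 12: place 11U, 9U left
rack 2: place 6U, 0U left
rack 1: place 5U, 0U left
rack 3: place 2U, 4U left
rack 3: place 2U, 2U left
12 racks × 20U = 240U; used 170U; unused 70U.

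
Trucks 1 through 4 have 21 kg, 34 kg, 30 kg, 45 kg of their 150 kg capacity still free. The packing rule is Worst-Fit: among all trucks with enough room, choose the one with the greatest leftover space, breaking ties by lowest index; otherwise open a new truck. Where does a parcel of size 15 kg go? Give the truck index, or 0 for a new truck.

4

Trucks with room: truck 1 (21 kg), truck 2 (34 kg), truck 3 (30 kg), truck 4 (45 kg).
Most room is truck 4 with 45 kg free.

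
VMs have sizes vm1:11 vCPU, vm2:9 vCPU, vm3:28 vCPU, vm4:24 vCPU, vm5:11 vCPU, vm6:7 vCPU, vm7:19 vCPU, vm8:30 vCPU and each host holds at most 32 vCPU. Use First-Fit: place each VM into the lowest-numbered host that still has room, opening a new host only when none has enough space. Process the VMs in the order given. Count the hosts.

host 1: place vm1 (11 vCPU), 21 vCPU left
host 1: place vm2 (9 vCPU), 12 vCPU left
host 2: place vm3 (28 vCPU), 4 vCPU left
host 3: place vm4 (24 vCPU), 8 vCPU left
host 1: place vm5 (11 vCPU), 1 vCPU left
host 3: place vm6 (7 vCPU), 1 vCPU left
host 4: place vm7 (19 vCPU), 13 vCPU left
host 5: place vm8 (30 vCPU), 2 vCPU left
Final hosts: [11,9,11] [28] [24,7] [19] [30].

5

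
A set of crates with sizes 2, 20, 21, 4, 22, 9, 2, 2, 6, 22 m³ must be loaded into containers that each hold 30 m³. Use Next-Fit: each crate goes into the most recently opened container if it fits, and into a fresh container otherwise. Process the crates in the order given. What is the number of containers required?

5 containers

container 1: place 2 m³, 28 m³ left
container 1: place 20 m³, 8 m³ left
container 2: place 21 m³, 9 m³ left
container 2: place 4 m³, 5 m³ left
container 3: place 22 m³, 8 m³ left
container 4: place 9 m³, 21 m³ left
container 4: place 2 m³, 19 m³ left
container 4: place 2 m³, 17 m³ left
container 4: place 6 m³, 11 m³ left
container 5: place 22 m³, 8 m³ left
Final containers: [2,20] [21,4] [22] [9,2,2,6] [22].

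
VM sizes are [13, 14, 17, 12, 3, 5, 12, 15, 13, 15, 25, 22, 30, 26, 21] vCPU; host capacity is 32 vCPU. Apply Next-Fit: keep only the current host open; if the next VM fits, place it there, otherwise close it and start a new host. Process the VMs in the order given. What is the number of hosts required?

9 hosts

13 vCPU → host 1 (remaining 19 vCPU)
14 vCPU → host 1 (remaining 5 vCPU)
17 vCPU → host 2 (remaining 15 vCPU)
12 vCPU → host 2 (remaining 3 vCPU)
3 vCPU → host 2 (remaining 0 vCPU)
5 vCPU → host 3 (remaining 27 vCPU)
12 vCPU → host 3 (remaining 15 vCPU)
15 vCPU → host 3 (remaining 0 vCPU)
13 vCPU → host 4 (remaining 19 vCPU)
15 vCPU → host 4 (remaining 4 vCPU)
25 vCPU → host 5 (remaining 7 vCPU)
22 vCPU → host 6 (remaining 10 vCPU)
30 vCPU → host 7 (remaining 2 vCPU)
26 vCPU → host 8 (remaining 6 vCPU)
21 vCPU → host 9 (remaining 11 vCPU)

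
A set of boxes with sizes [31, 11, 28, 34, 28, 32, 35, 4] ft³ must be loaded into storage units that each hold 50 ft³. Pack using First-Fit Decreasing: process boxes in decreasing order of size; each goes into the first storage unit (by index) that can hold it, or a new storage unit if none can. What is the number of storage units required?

Sorted descending: 35, 34, 32, 31, 28, 28, 11, 4.
Put 35 ft³ in storage unit 1; 15 ft³ remain.
Put 34 ft³ in storage unit 2; 16 ft³ remain.
Put 32 ft³ in storage unit 3; 18 ft³ remain.
Put 31 ft³ in storage unit 4; 19 ft³ remain.
Put 28 ft³ in storage unit 5; 22 ft³ remain.
Put 28 ft³ in storage unit 6; 22 ft³ remain.
Put 11 ft³ in storage unit 1; 4 ft³ remain.
Put 4 ft³ in storage unit 1; 0 ft³ remain.
Final storage units: [35,11,4] [34] [32] [31] [28] [28].

6 storage units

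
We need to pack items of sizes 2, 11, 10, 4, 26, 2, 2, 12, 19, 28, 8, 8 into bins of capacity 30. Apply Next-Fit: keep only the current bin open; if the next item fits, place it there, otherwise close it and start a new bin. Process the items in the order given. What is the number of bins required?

6

Put 2 in bin 1; 28 remain.
Put 11 in bin 1; 17 remain.
Put 10 in bin 1; 7 remain.
Put 4 in bin 1; 3 remain.
Put 26 in bin 2; 4 remain.
Put 2 in bin 2; 2 remain.
Put 2 in bin 2; 0 remain.
Put 12 in bin 3; 18 remain.
Put 19 in bin 4; 11 remain.
Put 28 in bin 5; 2 remain.
Put 8 in bin 6; 22 remain.
Put 8 in bin 6; 14 remain.
Final bins: [2,11,10,4] [26,2,2] [12] [19] [28] [8,8].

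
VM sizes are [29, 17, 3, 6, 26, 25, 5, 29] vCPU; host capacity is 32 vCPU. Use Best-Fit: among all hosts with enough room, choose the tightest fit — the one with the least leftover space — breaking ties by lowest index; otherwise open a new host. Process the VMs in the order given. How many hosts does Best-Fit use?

host 1: place 29 vCPU, 3 vCPU left
host 2: place 17 vCPU, 15 vCPU left
host 1: place 3 vCPU, 0 vCPU left
host 2: place 6 vCPU, 9 vCPU left
host 3: place 26 vCPU, 6 vCPU left
host 4: place 25 vCPU, 7 vCPU left
host 3: place 5 vCPU, 1 vCPU left
host 5: place 29 vCPU, 3 vCPU left
Final hosts: [29,3] [17,6] [26,5] [25] [29].

5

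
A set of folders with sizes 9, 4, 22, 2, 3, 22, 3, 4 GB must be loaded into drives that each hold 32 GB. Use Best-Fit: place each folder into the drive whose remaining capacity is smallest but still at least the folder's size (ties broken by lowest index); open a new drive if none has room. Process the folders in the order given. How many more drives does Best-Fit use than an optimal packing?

Best-Fit: [9,4] [22,2,3,3] [22,4] → 3 drives.
Total size 69 GB; any packing needs at least ⌈69/32⌉ = 3 drives.
So 3 is already optimal.

0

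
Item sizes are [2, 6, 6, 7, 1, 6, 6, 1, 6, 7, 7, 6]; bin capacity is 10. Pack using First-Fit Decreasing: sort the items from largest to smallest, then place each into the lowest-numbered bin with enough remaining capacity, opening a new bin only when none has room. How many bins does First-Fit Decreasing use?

9

Sorted descending: 7, 7, 7, 6, 6, 6, 6, 6, 6, 2, 1, 1.
bin 1: place 7, 3 left
bin 2: place 7, 3 left
bin 3: place 7, 3 left
bin 4: place 6, 4 left
bin 5: place 6, 4 left
bin 6: place 6, 4 left
bin 7: place 6, 4 left
bin 8: place 6, 4 left
bin 9: place 6, 4 left
bin 1: place 2, 1 left
bin 1: place 1, 0 left
bin 2: place 1, 2 left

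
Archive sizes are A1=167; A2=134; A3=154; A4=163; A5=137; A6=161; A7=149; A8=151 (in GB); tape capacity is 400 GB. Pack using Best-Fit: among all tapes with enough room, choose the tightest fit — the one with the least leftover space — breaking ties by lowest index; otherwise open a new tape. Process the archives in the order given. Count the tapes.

4

tape 1: place A1 (167 GB), 233 GB left
tape 1: place A2 (134 GB), 99 GB left
tape 2: place A3 (154 GB), 246 GB left
tape 2: place A4 (163 GB), 83 GB left
tape 3: place A5 (137 GB), 263 GB left
tape 3: place A6 (161 GB), 102 GB left
tape 4: place A7 (149 GB), 251 GB left
tape 4: place A8 (151 GB), 100 GB left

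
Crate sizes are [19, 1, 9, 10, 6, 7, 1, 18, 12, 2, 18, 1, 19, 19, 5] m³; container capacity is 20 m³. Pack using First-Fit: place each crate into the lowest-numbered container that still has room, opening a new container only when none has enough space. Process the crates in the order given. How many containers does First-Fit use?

8

19 m³ → container 1 (remaining 1 m³)
1 m³ → container 1 (remaining 0 m³)
9 m³ → container 2 (remaining 11 m³)
10 m³ → container 2 (remaining 1 m³)
6 m³ → container 3 (remaining 14 m³)
7 m³ → container 3 (remaining 7 m³)
1 m³ → container 2 (remaining 0 m³)
18 m³ → container 4 (remaining 2 m³)
12 m³ → container 5 (remaining 8 m³)
2 m³ → container 3 (remaining 5 m³)
18 m³ → container 6 (remaining 2 m³)
1 m³ → container 3 (remaining 4 m³)
19 m³ → container 7 (remaining 1 m³)
19 m³ → container 8 (remaining 1 m³)
5 m³ → container 5 (remaining 3 m³)
Final containers: [19,1] [9,10,1] [6,7,2,1] [18] [12,5] [18] [19] [19].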